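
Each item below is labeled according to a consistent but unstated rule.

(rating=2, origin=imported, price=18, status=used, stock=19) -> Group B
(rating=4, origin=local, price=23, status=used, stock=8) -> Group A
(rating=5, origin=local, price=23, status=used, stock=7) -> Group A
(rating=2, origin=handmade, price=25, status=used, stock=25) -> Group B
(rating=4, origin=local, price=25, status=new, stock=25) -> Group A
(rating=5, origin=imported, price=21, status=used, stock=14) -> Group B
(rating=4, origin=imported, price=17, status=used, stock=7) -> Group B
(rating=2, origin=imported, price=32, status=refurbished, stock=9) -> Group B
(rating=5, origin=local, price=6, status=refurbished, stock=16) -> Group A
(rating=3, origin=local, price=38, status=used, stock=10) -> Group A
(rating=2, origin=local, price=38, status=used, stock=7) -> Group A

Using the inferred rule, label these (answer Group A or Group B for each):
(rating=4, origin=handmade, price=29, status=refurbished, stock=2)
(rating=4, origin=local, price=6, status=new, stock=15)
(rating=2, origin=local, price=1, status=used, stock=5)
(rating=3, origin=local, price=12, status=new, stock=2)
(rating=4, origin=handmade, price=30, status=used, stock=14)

Checking candidate rules against both groups, what survives is: origin is local.
Group B: (rating=4, origin=handmade, price=29, status=refurbished, stock=2), since origin is handmade.
Group A: (rating=4, origin=local, price=6, status=new, stock=15), since origin is local.
Group A: (rating=2, origin=local, price=1, status=used, stock=5), since origin is local.
Group A: (rating=3, origin=local, price=12, status=new, stock=2), since origin is local.
Group B: (rating=4, origin=handmade, price=30, status=used, stock=14), since origin is handmade.

Group B, Group A, Group A, Group A, Group B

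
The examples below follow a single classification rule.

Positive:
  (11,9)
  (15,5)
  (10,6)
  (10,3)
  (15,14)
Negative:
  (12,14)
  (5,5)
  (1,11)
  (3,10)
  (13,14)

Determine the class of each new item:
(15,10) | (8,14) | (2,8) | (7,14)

Positive, Negative, Negative, Negative

'Positive' ⟺ first > second.
Positive: (15,10), since 15 > 10. Negative: (8,14), since 8 < 14. Negative: (2,8), since 2 < 8. Negative: (7,14), since 7 < 14.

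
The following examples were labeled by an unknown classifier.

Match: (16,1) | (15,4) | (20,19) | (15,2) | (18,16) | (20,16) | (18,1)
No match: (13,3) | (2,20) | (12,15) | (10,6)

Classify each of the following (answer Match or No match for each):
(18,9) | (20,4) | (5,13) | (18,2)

The simplest hypothesis consistent with all the labels is: first ≥ 15.
(18,9) — first 18, hence Match. (20,4) — first 20, hence Match. (5,13) — first 5, hence No match. (18,2) — first 18, hence Match.

Match, Match, No match, Match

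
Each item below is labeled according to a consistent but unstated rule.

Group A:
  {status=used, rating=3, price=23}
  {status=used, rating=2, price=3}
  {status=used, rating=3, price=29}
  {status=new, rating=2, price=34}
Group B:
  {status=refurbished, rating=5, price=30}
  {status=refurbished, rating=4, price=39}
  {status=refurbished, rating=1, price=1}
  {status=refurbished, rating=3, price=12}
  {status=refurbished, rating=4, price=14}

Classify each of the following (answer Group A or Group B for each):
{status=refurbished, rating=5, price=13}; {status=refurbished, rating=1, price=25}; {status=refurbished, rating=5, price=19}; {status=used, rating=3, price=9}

Group B, Group B, Group B, Group A

The simplest hypothesis consistent with all the labels is: status is not refurbished.
{status=refurbished, rating=5, price=13} → status is refurbished → Group B. {status=refurbished, rating=1, price=25} → status is refurbished → Group B. {status=refurbished, rating=5, price=19} → status is refurbished → Group B. {status=used, rating=3, price=9} → status is used → Group A.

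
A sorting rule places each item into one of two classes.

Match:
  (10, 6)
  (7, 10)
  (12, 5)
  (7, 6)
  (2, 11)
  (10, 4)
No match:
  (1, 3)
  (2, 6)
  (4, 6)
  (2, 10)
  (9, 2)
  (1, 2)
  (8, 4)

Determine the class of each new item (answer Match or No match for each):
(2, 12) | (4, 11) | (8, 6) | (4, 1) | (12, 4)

Match, Match, Match, No match, Match

The distinguishing property — sum ≥ 13 — holds for all the 'Match' cases and none of the 'No match' cases.
(2, 12): Match (2+12 = 14).
(4, 11): Match (4+11 = 15).
(8, 6): Match (8+6 = 14).
(4, 1): No match (4+1 = 5).
(12, 4): Match (12+4 = 16).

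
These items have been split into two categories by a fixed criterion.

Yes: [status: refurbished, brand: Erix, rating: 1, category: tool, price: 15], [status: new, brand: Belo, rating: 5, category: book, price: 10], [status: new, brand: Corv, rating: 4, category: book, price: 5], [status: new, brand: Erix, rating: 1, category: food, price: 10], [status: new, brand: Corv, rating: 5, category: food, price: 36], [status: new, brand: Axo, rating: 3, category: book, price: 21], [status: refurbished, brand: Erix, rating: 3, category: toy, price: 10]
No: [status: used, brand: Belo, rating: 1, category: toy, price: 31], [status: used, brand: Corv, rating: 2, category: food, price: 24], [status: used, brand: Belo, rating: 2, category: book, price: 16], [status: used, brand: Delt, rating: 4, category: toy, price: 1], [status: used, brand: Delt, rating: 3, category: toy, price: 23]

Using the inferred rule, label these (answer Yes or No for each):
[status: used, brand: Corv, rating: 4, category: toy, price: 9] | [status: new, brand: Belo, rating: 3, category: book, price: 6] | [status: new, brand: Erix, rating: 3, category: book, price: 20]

The classifier is using: status is not used.
[status: used, brand: Corv, rating: 4, category: toy, price: 9] → status is used → No.
[status: new, brand: Belo, rating: 3, category: book, price: 6] → status is new → Yes.
[status: new, brand: Erix, rating: 3, category: book, price: 20] → status is new → Yes.

No, Yes, Yes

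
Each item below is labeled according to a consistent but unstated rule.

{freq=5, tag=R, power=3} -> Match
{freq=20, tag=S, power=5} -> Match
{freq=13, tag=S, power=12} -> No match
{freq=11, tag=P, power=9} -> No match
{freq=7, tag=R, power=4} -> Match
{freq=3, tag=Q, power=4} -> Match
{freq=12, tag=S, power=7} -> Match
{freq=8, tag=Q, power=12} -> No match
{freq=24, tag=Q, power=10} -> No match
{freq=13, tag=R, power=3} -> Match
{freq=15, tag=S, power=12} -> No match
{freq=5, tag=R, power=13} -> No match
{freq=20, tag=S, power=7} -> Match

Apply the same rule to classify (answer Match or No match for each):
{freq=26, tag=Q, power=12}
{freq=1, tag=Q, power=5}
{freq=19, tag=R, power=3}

No match, Match, Match

One predicate separates the groups cleanly: power ≤ 7.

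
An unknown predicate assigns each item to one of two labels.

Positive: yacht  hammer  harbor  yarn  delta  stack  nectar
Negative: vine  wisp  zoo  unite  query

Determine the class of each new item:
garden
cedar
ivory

The pattern is that an item is 'Positive' exactly when: contains 'a'.
Positive: garden, since has 'a'.
Positive: cedar, since has 'a'.
Negative: ivory, since no 'a'.

Positive, Positive, Negative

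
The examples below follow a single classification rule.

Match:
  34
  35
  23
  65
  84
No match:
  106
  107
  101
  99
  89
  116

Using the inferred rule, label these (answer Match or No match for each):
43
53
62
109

Match, Match, Match, No match

A rule that fits every label: at most 84 — true of each 'Match' example, false of each 'No match' one.
43: 43 ≤ 84 — qualifies, so Match.
53: 53 ≤ 84 — qualifies, so Match.
62: 62 ≤ 84 — qualifies, so Match.
109: 109 > 84 — doesn't qualify, so No match.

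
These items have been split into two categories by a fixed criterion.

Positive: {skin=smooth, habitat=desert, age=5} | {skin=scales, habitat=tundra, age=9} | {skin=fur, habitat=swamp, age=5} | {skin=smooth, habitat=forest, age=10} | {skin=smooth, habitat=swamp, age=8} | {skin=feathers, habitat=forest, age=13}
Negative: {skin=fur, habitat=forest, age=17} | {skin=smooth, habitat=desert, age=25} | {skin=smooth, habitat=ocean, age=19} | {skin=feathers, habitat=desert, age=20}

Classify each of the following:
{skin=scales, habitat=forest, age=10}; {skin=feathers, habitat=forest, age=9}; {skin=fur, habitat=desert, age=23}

Positive, Positive, Negative

The classifier is using: age ≤ 13.
{skin=scales, habitat=forest, age=10}: Positive (age = 10).
{skin=feathers, habitat=forest, age=9}: Positive (age = 9).
{skin=fur, habitat=desert, age=23}: Negative (age = 23).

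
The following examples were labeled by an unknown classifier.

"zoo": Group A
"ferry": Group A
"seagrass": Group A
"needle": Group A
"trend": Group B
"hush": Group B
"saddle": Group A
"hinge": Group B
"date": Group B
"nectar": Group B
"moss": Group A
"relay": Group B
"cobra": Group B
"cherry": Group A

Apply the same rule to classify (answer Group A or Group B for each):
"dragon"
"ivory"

The distinguishing property — has a double letter — holds for all the 'Group A' cases and none of the 'Group B' cases.
Group B: "dragon", since no doubled letter.
Group B: "ivory", since no doubled letter.

Group B, Group B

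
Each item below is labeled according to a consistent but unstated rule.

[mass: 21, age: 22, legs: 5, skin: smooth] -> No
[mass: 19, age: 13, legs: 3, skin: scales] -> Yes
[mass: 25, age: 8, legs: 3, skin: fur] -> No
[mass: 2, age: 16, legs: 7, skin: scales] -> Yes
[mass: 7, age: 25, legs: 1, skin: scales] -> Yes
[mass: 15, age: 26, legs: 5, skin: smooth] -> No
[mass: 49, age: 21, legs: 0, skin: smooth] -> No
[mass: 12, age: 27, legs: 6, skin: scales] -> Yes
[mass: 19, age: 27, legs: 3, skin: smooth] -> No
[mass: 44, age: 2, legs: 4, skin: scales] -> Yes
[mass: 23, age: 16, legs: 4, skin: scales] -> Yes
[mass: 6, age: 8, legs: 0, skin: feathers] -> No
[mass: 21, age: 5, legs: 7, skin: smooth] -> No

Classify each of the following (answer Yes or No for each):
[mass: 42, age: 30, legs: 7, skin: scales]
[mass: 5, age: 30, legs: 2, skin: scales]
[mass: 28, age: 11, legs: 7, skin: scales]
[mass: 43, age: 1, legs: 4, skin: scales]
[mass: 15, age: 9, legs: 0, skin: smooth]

The rule appears to be: skin is scales.
[mass: 42, age: 30, legs: 7, skin: scales]: skin is scales — qualifies, so Yes. [mass: 5, age: 30, legs: 2, skin: scales]: skin is scales — qualifies, so Yes. [mass: 28, age: 11, legs: 7, skin: scales]: skin is scales — qualifies, so Yes. [mass: 43, age: 1, legs: 4, skin: scales]: skin is scales — qualifies, so Yes. [mass: 15, age: 9, legs: 0, skin: smooth]: skin is smooth — doesn't qualify, so No.

Yes, Yes, Yes, Yes, No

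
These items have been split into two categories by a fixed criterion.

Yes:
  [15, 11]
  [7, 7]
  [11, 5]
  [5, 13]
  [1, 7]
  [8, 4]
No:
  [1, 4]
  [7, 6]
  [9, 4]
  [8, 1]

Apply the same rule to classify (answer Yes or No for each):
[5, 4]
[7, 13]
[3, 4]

No, Yes, No

One predicate separates the groups cleanly: sum is even.
No: [5, 4], since 5+4 = 9.
Yes: [7, 13], since 7+13 = 20.
No: [3, 4], since 3+4 = 7.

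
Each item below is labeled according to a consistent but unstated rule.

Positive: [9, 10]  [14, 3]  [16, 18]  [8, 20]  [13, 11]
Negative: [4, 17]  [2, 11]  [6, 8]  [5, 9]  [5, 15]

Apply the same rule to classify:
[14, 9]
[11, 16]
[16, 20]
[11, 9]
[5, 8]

Positive, Positive, Positive, Positive, Negative

Rule: first ≥ 8. This holds for each 'Positive' example and fails for each 'Negative' one.
Positive: [14, 9], since first 14. Positive: [11, 16], since first 11. Positive: [16, 20], since first 16. Positive: [11, 9], since first 11. Negative: [5, 8], since first 5.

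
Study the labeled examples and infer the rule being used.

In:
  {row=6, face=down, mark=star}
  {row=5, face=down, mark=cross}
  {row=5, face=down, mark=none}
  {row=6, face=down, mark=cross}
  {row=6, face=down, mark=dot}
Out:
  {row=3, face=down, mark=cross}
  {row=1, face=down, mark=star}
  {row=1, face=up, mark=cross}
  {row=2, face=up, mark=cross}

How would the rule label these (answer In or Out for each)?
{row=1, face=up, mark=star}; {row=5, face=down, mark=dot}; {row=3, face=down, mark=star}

Out, In, Out

One predicate separates the groups cleanly: row ≥ 5.
{row=1, face=up, mark=star}: row = 1, lacks this property → Out. {row=5, face=down, mark=dot}: row = 5, matches → In. {row=3, face=down, mark=star}: row = 3, lacks this property → Out.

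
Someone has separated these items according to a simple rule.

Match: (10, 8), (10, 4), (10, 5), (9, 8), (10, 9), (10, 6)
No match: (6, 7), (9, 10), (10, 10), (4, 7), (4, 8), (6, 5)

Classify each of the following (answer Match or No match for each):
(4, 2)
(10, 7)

No match, Match

A rule that fits every label: first > second AND sum ≥ 12 — true of each 'Match' example, false of each 'No match' one.
(4, 2): 4 > 2, 4+2 = 6, does not fit → No match.
(10, 7): 10 > 7, 10+7 = 17, fits → Match.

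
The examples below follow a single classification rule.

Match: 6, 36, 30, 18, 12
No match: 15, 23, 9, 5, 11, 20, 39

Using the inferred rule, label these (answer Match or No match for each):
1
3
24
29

No match, No match, Match, No match

Comparing the two groups points to one rule — multiple of 6.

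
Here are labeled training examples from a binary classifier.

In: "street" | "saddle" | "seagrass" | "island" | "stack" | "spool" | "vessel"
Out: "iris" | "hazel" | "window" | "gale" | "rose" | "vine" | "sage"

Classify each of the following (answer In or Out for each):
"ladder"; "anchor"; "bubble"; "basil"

Out, Out, Out, In

The classifier is using: length ≥ 5 AND contains 's'.
Out: "ladder", since length 6, no 's'. Out: "anchor", since length 6, no 's'. Out: "bubble", since length 6, no 's'. In: "basil", since length 5, has 's'.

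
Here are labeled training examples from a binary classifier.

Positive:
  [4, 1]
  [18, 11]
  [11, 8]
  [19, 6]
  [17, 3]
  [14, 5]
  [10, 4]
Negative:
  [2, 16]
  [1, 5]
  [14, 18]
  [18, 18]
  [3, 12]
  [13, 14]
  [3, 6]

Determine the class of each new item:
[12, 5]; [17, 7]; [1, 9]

One predicate separates the groups cleanly: first > second.
[12, 5]: 12 > 5, matches → Positive.
[17, 7]: 17 > 7, matches → Positive.
[1, 9]: 1 < 9, fails this test → Negative.

Positive, Positive, Negative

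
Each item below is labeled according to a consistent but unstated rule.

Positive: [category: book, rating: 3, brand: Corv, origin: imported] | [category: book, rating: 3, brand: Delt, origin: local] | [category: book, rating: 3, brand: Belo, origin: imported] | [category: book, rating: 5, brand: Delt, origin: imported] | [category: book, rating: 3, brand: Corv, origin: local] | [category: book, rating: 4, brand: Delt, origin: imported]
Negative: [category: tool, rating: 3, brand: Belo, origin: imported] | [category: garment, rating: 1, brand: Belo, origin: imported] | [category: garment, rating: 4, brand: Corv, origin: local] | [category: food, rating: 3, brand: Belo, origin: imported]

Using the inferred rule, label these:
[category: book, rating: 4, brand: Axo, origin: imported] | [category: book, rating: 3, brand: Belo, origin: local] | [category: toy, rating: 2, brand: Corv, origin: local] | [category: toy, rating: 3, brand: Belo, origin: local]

Positive, Positive, Negative, Negative

A rule that fits every label: category is book — true of each 'Positive' example, false of each 'Negative' one.
[category: book, rating: 4, brand: Axo, origin: imported]: category is book — has this property, so Positive.
[category: book, rating: 3, brand: Belo, origin: local]: category is book — has this property, so Positive.
[category: toy, rating: 2, brand: Corv, origin: local]: category is toy — does not pass, so Negative.
[category: toy, rating: 3, brand: Belo, origin: local]: category is toy — does not pass, so Negative.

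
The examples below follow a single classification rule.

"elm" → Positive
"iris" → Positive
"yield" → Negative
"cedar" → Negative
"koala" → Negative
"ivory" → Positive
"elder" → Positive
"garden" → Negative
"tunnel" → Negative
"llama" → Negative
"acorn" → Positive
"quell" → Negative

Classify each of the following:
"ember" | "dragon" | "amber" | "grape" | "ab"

Positive, Negative, Positive, Negative, Positive

The simplest hypothesis consistent with all the labels is: starts with a vowel.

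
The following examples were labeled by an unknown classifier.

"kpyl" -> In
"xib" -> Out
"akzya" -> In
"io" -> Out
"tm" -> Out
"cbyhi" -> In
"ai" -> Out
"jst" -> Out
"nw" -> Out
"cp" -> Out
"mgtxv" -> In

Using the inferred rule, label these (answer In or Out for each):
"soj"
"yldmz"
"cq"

The common property of the 'In' items is: length ≥ 4. No 'Out' item has it.
Out: "soj", since length 3.
In: "yldmz", since length 5.
Out: "cq", since length 2.

Out, In, Out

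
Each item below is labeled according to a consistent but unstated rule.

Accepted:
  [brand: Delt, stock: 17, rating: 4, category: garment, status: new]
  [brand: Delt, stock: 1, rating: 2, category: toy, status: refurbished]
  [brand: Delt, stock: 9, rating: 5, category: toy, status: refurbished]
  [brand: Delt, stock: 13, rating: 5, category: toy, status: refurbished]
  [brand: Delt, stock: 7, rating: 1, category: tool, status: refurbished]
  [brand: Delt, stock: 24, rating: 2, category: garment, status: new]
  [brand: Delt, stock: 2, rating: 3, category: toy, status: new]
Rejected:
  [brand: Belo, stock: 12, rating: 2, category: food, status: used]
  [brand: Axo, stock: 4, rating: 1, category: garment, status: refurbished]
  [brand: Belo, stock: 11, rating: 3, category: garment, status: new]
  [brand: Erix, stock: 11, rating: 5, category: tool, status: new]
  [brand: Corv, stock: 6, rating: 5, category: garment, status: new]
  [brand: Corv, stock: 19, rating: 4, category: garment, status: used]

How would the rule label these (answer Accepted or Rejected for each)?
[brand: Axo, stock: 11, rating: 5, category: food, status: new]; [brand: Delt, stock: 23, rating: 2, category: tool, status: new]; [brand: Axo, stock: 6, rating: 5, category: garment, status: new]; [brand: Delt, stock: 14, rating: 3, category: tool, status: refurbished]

Rejected, Accepted, Rejected, Accepted

Rule: brand is Delt. This holds for each 'Accepted' example and fails for each 'Rejected' one.
Rejected: [brand: Axo, stock: 11, rating: 5, category: food, status: new], since brand is Axo. Accepted: [brand: Delt, stock: 23, rating: 2, category: tool, status: new], since brand is Delt. Rejected: [brand: Axo, stock: 6, rating: 5, category: garment, status: new], since brand is Axo. Accepted: [brand: Delt, stock: 14, rating: 3, category: tool, status: refurbished], since brand is Delt.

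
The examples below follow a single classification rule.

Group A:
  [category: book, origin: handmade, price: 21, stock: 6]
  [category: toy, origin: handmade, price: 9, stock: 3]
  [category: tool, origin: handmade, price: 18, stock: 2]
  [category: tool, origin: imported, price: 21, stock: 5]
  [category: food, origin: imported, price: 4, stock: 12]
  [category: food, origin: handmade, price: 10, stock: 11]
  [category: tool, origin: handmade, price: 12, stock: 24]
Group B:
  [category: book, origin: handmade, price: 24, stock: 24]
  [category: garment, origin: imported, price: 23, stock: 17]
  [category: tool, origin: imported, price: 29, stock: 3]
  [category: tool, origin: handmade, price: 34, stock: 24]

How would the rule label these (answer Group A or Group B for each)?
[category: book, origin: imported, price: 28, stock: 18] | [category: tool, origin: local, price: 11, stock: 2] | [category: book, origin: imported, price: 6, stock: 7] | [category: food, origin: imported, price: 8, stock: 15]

Group B, Group A, Group A, Group A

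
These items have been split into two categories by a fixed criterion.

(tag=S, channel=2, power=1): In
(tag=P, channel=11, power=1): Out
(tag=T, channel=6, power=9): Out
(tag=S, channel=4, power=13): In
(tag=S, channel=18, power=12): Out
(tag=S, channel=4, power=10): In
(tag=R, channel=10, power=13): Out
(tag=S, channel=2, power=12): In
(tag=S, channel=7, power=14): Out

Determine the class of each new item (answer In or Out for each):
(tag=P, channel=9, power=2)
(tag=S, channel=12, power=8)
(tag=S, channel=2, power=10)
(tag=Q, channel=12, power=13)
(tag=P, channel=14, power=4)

Out, Out, In, Out, Out

Rule: channel ≤ 4. This holds for each 'In' example and fails for each 'Out' one.
(tag=P, channel=9, power=2) — channel = 9, hence Out.
(tag=S, channel=12, power=8) — channel = 12, hence Out.
(tag=S, channel=2, power=10) — channel = 2, hence In.
(tag=Q, channel=12, power=13) — channel = 12, hence Out.
(tag=P, channel=14, power=4) — channel = 14, hence Out.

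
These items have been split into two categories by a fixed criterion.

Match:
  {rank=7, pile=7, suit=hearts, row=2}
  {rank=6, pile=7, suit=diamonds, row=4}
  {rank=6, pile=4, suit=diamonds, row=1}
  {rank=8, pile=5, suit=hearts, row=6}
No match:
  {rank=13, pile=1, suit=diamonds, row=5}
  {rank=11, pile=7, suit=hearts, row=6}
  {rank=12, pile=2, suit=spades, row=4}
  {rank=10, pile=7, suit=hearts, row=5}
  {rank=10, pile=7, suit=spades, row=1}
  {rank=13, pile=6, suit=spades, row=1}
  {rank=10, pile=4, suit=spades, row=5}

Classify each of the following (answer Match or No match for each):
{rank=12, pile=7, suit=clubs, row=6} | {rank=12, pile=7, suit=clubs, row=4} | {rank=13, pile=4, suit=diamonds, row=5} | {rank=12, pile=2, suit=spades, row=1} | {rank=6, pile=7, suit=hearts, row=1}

The common property of the 'Match' items is: rank ≤ 8. No 'No match' item has it.
{rank=12, pile=7, suit=clubs, row=6}: rank = 12 — does not satisfy this, so No match.
{rank=12, pile=7, suit=clubs, row=4}: rank = 12 — does not satisfy this, so No match.
{rank=13, pile=4, suit=diamonds, row=5}: rank = 13 — does not satisfy this, so No match.
{rank=12, pile=2, suit=spades, row=1}: rank = 12 — does not satisfy this, so No match.
{rank=6, pile=7, suit=hearts, row=1}: rank = 6 — passes, so Match.

No match, No match, No match, No match, Match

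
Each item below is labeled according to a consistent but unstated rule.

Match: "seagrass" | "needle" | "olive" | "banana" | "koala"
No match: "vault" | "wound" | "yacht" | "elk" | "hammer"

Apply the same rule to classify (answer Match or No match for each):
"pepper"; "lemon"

No match, No match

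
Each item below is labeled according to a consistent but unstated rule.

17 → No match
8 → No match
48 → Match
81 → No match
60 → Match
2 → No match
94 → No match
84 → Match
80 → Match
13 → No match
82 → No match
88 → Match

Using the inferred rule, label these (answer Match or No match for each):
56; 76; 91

Match, Match, No match

The common property of the 'Match' items is: multiple of 4 AND at least 13. No 'No match' item has it.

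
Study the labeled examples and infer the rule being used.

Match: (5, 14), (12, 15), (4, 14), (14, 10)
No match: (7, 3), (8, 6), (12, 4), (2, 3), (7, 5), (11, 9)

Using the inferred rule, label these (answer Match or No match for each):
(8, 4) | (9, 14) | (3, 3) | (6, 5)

No match, Match, No match, No match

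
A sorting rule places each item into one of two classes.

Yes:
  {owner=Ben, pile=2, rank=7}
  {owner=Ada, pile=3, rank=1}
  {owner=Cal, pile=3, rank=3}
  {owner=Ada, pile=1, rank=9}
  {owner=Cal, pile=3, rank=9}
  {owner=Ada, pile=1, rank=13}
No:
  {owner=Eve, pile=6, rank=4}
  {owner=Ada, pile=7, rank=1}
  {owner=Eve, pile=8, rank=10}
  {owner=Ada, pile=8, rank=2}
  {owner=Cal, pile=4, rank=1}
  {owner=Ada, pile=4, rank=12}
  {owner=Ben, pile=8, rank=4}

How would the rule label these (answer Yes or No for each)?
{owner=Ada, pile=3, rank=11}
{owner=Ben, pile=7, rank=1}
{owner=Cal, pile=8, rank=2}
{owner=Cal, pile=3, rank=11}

The common property of the 'Yes' items is: pile ≤ 3. No 'No' item has it.

Yes, No, No, Yes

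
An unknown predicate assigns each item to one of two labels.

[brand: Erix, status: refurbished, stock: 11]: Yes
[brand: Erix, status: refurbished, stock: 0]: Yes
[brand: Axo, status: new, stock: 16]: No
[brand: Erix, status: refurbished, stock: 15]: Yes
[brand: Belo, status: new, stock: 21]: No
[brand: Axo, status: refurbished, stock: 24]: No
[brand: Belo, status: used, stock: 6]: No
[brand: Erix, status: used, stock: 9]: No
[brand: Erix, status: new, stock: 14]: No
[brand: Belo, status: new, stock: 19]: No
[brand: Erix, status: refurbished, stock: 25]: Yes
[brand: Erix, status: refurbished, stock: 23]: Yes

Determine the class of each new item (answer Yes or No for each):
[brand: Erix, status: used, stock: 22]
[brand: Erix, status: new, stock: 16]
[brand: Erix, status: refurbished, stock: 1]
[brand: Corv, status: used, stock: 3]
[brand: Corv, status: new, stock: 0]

No, No, Yes, No, No

The simplest hypothesis consistent with all the labels is: status is refurbished AND brand is Erix.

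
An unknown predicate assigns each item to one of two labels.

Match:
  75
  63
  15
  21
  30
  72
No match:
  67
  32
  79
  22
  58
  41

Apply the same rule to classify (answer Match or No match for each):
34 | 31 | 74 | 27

No match, No match, No match, Match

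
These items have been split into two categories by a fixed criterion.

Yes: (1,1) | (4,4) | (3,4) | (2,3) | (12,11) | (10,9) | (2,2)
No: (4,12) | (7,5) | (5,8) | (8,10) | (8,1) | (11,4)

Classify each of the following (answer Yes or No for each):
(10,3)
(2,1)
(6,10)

The rule appears to be: |first − second| ≤ 1.
(10,3) — |10−3| = 7, hence No.
(2,1) — |2−1| = 1, hence Yes.
(6,10) — |6−10| = 4, hence No.

No, Yes, No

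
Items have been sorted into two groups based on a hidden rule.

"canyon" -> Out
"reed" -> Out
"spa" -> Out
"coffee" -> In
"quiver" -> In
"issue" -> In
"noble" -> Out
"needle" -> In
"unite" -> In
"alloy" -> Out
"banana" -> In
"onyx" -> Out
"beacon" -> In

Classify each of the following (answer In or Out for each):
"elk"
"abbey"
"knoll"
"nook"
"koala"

The rule appears to be: has ≥ 3 vowels.
"elk": 1 vowel — lacks this property, so Out.
"abbey": 2 vowels — lacks this property, so Out.
"knoll": 1 vowel — lacks this property, so Out.
"nook": 2 vowels — lacks this property, so Out.
"koala": 3 vowels — has this property, so In.

Out, Out, Out, Out, In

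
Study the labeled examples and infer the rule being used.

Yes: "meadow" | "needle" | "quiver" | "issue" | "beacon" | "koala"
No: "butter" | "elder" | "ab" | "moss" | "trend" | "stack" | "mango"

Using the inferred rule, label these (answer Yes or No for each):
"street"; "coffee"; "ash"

No, Yes, No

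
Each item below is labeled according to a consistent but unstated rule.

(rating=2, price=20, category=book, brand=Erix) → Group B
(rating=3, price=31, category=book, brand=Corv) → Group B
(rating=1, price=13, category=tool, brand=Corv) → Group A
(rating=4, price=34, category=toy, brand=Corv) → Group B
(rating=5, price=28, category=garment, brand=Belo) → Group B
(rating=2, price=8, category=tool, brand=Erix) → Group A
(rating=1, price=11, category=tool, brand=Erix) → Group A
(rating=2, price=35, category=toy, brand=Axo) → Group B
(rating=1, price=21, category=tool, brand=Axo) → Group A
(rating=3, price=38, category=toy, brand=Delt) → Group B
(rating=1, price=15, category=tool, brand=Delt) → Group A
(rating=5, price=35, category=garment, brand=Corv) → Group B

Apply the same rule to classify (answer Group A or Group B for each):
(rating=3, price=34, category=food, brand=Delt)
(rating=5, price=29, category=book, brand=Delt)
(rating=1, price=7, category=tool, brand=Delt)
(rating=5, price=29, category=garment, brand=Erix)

One predicate separates the groups cleanly: category is tool.
Group B: (rating=3, price=34, category=food, brand=Delt), since category is food. Group B: (rating=5, price=29, category=book, brand=Delt), since category is book. Group A: (rating=1, price=7, category=tool, brand=Delt), since category is tool. Group B: (rating=5, price=29, category=garment, brand=Erix), since category is garment.

Group B, Group B, Group A, Group B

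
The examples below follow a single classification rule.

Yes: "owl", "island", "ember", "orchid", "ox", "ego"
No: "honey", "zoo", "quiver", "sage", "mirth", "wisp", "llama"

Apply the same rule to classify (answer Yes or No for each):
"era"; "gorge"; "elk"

Yes, No, Yes

One predicate separates the groups cleanly: starts with a vowel.
"era": starts with 'e', fits → Yes.
"gorge": starts with 'g', does not satisfy this → No.
"elk": starts with 'e', fits → Yes.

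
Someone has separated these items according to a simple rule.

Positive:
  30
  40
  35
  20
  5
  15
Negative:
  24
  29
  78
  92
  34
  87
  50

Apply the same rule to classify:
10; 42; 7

Positive, Negative, Negative

One predicate separates the groups cleanly: multiple of 5 AND at most 40.
10 → 10 = 5·2, 10 ≤ 40 → Positive.
42 → 42 = 5·8 + 2, 42 > 40 → Negative.
7 → 7 = 5·1 + 2, 7 ≤ 40 → Negative.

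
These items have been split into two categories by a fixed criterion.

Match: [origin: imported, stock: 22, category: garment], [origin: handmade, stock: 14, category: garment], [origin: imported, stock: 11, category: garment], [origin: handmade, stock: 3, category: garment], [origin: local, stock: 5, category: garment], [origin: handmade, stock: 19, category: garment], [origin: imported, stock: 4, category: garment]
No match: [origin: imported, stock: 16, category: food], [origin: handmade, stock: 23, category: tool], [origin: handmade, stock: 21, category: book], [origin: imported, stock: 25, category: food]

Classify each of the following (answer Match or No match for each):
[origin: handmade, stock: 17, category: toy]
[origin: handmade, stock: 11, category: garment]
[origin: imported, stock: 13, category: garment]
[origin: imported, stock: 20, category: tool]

One predicate separates the groups cleanly: category is garment.
[origin: handmade, stock: 17, category: toy]: No match (category is toy).
[origin: handmade, stock: 11, category: garment]: Match (category is garment).
[origin: imported, stock: 13, category: garment]: Match (category is garment).
[origin: imported, stock: 20, category: tool]: No match (category is tool).

No match, Match, Match, No match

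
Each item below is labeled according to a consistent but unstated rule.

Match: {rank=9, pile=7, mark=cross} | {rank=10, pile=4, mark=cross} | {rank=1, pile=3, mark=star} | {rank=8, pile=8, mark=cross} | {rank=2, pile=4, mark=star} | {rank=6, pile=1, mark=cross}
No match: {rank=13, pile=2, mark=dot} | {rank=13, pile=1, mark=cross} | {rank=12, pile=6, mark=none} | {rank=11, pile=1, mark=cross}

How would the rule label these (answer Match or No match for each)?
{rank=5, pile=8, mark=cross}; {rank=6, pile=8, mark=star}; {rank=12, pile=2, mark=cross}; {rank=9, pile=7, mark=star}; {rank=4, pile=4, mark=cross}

Match, Match, No match, Match, Match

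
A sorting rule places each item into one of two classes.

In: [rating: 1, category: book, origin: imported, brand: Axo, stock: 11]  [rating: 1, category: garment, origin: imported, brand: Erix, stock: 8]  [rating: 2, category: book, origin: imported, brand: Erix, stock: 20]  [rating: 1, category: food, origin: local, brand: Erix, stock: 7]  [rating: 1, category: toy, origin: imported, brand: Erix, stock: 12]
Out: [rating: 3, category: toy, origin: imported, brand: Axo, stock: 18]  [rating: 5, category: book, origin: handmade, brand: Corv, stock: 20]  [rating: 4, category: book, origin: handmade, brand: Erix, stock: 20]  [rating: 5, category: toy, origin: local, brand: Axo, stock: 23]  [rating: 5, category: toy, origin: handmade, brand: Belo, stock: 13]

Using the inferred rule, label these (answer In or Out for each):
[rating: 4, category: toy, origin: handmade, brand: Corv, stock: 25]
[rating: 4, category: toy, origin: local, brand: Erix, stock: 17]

Out, Out

The simplest hypothesis consistent with all the labels is: rating ≤ 2.
[rating: 4, category: toy, origin: handmade, brand: Corv, stock: 25] — rating = 4, hence Out.
[rating: 4, category: toy, origin: local, brand: Erix, stock: 17] — rating = 4, hence Out.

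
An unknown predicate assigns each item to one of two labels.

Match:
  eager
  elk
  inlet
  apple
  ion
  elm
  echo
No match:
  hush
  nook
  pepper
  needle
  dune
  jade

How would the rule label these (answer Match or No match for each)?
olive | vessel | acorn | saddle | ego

Rule: starts with a vowel. This holds for each 'Match' example and fails for each 'No match' one.
Match: olive, since starts with 'o'.
No match: vessel, since starts with 'v'.
Match: acorn, since starts with 'a'.
No match: saddle, since starts with 's'.
Match: ego, since starts with 'e'.

Match, No match, Match, No match, Match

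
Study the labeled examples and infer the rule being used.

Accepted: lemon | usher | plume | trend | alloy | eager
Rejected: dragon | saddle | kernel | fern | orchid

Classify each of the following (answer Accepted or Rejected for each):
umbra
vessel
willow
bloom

Accepted, Rejected, Rejected, Accepted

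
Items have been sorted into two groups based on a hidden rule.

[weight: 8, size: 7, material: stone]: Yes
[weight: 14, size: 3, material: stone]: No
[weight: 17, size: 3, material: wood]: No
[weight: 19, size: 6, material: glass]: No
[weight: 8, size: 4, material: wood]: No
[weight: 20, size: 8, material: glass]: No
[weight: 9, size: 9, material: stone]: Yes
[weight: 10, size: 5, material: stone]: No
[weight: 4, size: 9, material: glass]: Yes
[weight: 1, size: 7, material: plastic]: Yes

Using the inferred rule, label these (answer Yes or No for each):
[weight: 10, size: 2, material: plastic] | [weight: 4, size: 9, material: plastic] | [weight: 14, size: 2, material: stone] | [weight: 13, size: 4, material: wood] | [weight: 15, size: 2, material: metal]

No, Yes, No, No, No

The pattern is that an item is 'Yes' exactly when: weight ≤ 9 AND size ≥ 5.
[weight: 10, size: 2, material: plastic]: weight = 10, size = 2 — doesn't qualify, so No. [weight: 4, size: 9, material: plastic]: weight = 4, size = 9 — matches, so Yes. [weight: 14, size: 2, material: stone]: weight = 14, size = 2 — doesn't qualify, so No. [weight: 13, size: 4, material: wood]: weight = 13, size = 4 — doesn't qualify, so No. [weight: 15, size: 2, material: metal]: weight = 15, size = 2 — doesn't qualify, so No.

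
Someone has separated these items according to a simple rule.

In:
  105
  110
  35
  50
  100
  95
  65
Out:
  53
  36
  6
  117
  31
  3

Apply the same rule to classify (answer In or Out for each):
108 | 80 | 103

Out, In, Out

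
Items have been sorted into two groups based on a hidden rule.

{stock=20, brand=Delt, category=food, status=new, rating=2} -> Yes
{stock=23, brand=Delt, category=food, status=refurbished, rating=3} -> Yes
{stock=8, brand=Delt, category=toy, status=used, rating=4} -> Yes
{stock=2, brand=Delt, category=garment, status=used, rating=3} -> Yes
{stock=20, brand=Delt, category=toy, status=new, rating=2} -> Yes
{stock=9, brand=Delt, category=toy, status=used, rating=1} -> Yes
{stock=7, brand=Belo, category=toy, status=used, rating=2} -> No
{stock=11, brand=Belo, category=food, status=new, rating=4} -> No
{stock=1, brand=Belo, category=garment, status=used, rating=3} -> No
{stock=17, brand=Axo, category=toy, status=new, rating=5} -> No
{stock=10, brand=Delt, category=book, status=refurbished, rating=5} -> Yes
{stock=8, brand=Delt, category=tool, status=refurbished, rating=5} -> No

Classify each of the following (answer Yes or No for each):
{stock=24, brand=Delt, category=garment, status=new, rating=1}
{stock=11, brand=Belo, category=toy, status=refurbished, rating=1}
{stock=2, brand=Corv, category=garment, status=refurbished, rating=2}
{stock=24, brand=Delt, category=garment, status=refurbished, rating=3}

Yes, No, No, Yes

The pattern is that an item is 'Yes' exactly when: brand is Delt AND category is not tool.
{stock=24, brand=Delt, category=garment, status=new, rating=1}: Yes (brand is Delt, category is garment). {stock=11, brand=Belo, category=toy, status=refurbished, rating=1}: No (brand is Belo, category is toy). {stock=2, brand=Corv, category=garment, status=refurbished, rating=2}: No (brand is Corv, category is garment). {stock=24, brand=Delt, category=garment, status=refurbished, rating=3}: Yes (brand is Delt, category is garment).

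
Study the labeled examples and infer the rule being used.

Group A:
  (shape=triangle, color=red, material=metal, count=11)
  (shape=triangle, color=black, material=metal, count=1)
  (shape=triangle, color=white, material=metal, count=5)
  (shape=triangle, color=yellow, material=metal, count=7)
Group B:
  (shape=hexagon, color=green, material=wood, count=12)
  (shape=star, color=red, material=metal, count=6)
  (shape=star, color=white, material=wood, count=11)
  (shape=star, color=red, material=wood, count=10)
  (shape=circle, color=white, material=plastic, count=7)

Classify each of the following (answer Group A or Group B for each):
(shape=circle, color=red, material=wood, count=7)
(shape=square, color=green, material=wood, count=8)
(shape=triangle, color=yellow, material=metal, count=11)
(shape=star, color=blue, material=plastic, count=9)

The pattern is that an item is 'Group A' exactly when: shape is triangle.
(shape=circle, color=red, material=wood, count=7) — shape is circle, hence Group B.
(shape=square, color=green, material=wood, count=8) — shape is square, hence Group B.
(shape=triangle, color=yellow, material=metal, count=11) — shape is triangle, hence Group A.
(shape=star, color=blue, material=plastic, count=9) — shape is star, hence Group B.

Group B, Group B, Group A, Group B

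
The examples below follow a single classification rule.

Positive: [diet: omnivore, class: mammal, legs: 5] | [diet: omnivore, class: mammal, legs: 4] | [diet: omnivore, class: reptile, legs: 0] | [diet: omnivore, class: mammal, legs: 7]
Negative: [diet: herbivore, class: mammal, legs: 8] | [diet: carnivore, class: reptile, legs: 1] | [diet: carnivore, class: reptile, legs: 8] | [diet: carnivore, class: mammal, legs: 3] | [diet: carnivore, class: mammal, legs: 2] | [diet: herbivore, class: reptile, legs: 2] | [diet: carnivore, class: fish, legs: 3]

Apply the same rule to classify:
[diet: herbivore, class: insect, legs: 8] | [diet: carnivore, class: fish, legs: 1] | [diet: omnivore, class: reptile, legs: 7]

Negative, Negative, Positive

One predicate separates the groups cleanly: diet is omnivore.
[diet: herbivore, class: insect, legs: 8]: diet is herbivore — does not fit, so Negative.
[diet: carnivore, class: fish, legs: 1]: diet is carnivore — does not fit, so Negative.
[diet: omnivore, class: reptile, legs: 7]: diet is omnivore — fits, so Positive.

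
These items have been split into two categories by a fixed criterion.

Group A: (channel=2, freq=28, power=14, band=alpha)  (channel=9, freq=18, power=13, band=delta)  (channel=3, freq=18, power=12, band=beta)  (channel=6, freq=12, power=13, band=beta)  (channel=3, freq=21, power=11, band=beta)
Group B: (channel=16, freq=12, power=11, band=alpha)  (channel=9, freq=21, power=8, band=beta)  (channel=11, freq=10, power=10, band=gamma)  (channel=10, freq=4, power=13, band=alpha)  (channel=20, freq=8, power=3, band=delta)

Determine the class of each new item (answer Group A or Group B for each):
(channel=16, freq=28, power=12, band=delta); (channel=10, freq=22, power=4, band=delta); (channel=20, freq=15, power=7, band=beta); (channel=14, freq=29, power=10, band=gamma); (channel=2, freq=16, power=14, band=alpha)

All 'Group A' examples share one property — power ≥ 10 AND channel ≤ 9 — and every 'Group B' example lacks it.
(channel=16, freq=28, power=12, band=delta) → power = 12, channel = 16 → Group B. (channel=10, freq=22, power=4, band=delta) → power = 4, channel = 10 → Group B. (channel=20, freq=15, power=7, band=beta) → power = 7, channel = 20 → Group B. (channel=14, freq=29, power=10, band=gamma) → power = 10, channel = 14 → Group B. (channel=2, freq=16, power=14, band=alpha) → power = 14, channel = 2 → Group A.

Group B, Group B, Group B, Group B, Group A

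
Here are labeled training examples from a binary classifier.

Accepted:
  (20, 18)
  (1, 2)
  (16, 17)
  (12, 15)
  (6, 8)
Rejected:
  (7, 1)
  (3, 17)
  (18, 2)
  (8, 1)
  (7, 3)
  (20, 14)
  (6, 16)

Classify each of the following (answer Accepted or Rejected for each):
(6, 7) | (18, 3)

'Accepted' ⟺ |first − second| ≤ 3.

Accepted, Rejected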